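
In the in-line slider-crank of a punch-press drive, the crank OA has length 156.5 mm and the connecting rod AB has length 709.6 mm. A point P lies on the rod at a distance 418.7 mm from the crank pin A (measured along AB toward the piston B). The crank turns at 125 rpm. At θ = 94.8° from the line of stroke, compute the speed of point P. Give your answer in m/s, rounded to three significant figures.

2.02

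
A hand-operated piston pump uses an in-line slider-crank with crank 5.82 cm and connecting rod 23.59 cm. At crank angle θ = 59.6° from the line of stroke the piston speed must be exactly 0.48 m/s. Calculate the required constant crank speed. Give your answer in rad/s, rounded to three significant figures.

8.48

For an in-line slider-crank, |v_piston| = rω|sinθ|·[1 + r cosθ/√(L² − r² sin²θ)].
With r = 0.0582 m, L = 0.2359 m, θ = 59.6°: the bracketed kinematic factor |dx/dθ| = 0.056612 m.
ω = v/|dx/dθ| = 0.48/0.056612 = 8.4787 rad/s.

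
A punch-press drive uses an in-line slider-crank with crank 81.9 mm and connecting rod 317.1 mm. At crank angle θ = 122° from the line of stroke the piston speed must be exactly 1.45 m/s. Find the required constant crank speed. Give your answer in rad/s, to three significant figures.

24.3

For an in-line slider-crank, |v_piston| = rω|sinθ|·[1 + r cosθ/√(L² − r² sin²θ)].
With r = 0.0819 m, L = 0.3171 m, θ = 122°: the bracketed kinematic factor |dx/dθ| = 0.059712 m.
ω = v/|dx/dθ| = 1.45/0.059712 = 24.283 rad/s.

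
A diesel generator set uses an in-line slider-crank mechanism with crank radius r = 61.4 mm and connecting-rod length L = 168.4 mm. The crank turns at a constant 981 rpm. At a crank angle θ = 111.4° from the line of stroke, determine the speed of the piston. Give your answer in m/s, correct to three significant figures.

5.04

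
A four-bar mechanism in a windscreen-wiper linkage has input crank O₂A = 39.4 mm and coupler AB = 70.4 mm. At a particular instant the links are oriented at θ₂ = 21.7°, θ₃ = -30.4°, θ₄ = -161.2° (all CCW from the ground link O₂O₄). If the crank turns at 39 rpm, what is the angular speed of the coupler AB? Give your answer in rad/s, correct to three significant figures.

0.153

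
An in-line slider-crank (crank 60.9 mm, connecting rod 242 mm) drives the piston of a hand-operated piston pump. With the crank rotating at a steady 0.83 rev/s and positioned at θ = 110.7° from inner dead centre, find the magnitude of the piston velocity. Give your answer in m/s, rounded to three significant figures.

0.270

ω = 2π·0.83 = 5.215 rad/s
For an in-line slider-crank, x = r cosθ + √(L² − r² sin²θ), so v = −rω sinθ·[1 + r cosθ/√(L² − r² sin²θ)].
With r = 0.0609 m, L = 0.242 m, θ = 110.7°: √(L² − r² sin²θ) = 0.2352 m.
v = −0.0609·5.215·0.93544·[1 + 0.0609·-0.35347/0.2352] = -0.2699 m/s.
|v| = 0.2699 m/s.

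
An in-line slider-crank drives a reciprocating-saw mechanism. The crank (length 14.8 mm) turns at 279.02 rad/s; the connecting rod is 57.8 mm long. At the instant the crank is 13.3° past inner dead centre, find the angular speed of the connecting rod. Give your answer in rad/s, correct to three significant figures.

69.6

ω = 279 rad/s
The rod makes angle φ with the slider axis where L sinφ = r sinθ; differentiating, L cosφ·φ̇ = r ω cosθ.
L cosφ = √(L² − r² sin²θ) = 0.0577 m.
|ω_rod| = r ω |cosθ| / √(L² − r² sin²θ) = 0.0148·279·0.97318/0.0577 = 69.649 rad/s.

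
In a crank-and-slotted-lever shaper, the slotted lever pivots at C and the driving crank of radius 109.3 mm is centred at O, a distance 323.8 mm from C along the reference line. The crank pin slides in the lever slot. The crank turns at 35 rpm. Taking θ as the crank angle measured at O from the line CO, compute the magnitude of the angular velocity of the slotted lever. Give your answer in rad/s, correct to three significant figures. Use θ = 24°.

0.894

ω = 3.665 rad/s (from 35 rpm).
Crank pin A relative to C: A = (d + r cosθ, r sinθ); lever angle φ = atan2(r sinθ, d + r cosθ).
Differentiating tanφ: φ̇ = rω(d cosθ + r)/(d² + r² + 2dr cosθ).
d² + r² + 2dr cosθ = |CA|² = 0.181456 m²;  d cosθ + r = +0.40511 m.
|ω_lever| = |0.1093·3.665·+0.40511| / 0.181456 = 0.89436 rad/s.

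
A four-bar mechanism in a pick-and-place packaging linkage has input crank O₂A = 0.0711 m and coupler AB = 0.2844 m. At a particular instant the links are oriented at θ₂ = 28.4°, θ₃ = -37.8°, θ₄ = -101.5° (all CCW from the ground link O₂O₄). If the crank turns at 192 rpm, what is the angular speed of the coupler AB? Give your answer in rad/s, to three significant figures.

4.30

ω₂ = 20.11 rad/s (from 192 rpm).
Differentiating the loop-closure r₂e^{iθ₂}+r₃e^{iθ₃}=r₁+r₄e^{iθ₄} gives r₂ω₂e^{iθ₂}+r₃ω₃e^{iθ₃}=r₄ω₄e^{iθ₄}.
Eliminating the other unknown: ω₃ = r₂ω₂ sin(θ₄−θ₂) / [r₃ sin(θ₃−θ₄)].
Numerator sine = -0.76717; denominator sine = +0.89649.
Result = 0.0711·20.11·(-0.76717) / (0.2844·(+0.89649)) = -4.3015 rad/s; magnitude 4.3015 rad/s.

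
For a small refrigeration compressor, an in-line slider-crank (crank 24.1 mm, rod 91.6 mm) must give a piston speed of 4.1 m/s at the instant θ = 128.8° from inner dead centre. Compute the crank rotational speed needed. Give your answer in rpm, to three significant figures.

2510

For an in-line slider-crank, |v_piston| = rω|sinθ|·[1 + r cosθ/√(L² − r² sin²θ)].
With r = 0.0241 m, L = 0.0916 m, θ = 128.8°: the bracketed kinematic factor |dx/dθ| = 0.015618 m.
ω = v/|dx/dθ| = 4.1/0.015618 = 262.51 rad/s.
N = 60ω/(2π) = 2506.8 rpm.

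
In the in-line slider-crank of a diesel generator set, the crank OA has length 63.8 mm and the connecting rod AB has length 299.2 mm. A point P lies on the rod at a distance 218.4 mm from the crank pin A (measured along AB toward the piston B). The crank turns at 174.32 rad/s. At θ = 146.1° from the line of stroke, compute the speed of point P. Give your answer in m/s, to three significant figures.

ω = 174.3 rad/s.  Crank-pin speed |V_A| = rω = 11.122 m/s, perpendicular to OA.
Rod angle: sinφ = −(r/L) sinθ ⇒ φ = -6.830°; ω_rod = −rω cosθ/√(L²−r²sin²θ) = +31.073 rad/s.
V_P = V_A + ω_rod × AP, with AP = 0.2184 m along the rod.
Components: V_Px = −rω sinθ − a·ω_rod·sinφ = -5.3959 m/s;  V_Py = rω cosθ + a·ω_rod·cosφ = -2.4929 m/s.
|V_P| = √(V_Px² + V_Py²) = 5.9439 m/s.

5.94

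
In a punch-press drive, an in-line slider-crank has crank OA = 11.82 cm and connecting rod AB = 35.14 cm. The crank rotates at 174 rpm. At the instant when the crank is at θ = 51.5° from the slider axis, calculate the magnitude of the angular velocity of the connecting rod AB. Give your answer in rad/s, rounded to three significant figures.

ω = 18.22 rad/s (converted from 174 rpm).
The rod makes angle φ with the slider axis where L sinφ = r sinθ; differentiating, L cosφ·φ̇ = r ω cosθ.
L cosφ = √(L² − r² sin²θ) = 0.33901 m.
|ω_rod| = r ω |cosθ| / √(L² − r² sin²θ) = 0.1182·18.22·0.62251/0.33901 = 3.9549 rad/s.

3.95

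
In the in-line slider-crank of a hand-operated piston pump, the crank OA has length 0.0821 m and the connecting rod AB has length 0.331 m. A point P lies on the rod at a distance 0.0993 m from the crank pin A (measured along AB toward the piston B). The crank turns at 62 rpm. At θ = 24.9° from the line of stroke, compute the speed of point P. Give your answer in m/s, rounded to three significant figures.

ω = 6.493 rad/s.  Crank-pin speed |V_A| = rω = 0.53304 m/s, perpendicular to OA.
Rod angle: sinφ = −(r/L) sinθ ⇒ φ = -5.994°; ω_rod = −rω cosθ/√(L²−r²sin²θ) = -1.4687 rad/s.
V_P = V_A + ω_rod × AP, with AP = 0.0993 m along the rod.
Components: V_Px = −rω sinθ − a·ω_rod·sinφ = -0.23966 m/s;  V_Py = rω cosθ + a·ω_rod·cosφ = +0.33845 m/s.
|V_P| = √(V_Px² + V_Py²) = 0.41471 m/s.

0.415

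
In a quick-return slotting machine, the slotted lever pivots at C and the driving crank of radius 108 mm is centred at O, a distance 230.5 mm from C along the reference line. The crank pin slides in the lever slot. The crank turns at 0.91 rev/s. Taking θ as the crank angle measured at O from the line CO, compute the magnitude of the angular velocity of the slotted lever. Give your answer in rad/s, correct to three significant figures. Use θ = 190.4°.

4.63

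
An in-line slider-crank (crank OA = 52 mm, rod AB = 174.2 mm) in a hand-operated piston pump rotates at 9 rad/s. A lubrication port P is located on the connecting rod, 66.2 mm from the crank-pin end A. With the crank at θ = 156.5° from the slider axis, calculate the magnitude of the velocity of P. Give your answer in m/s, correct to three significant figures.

ω = 9 rad/s.  Crank-pin speed |V_A| = rω = 0.468 m/s, perpendicular to OA.
Rod angle: sinφ = −(r/L) sinθ ⇒ φ = -6.836°; ω_rod = −rω cosθ/√(L²−r²sin²θ) = +2.4814 rad/s.
V_P = V_A + ω_rod × AP, with AP = 0.0662 m along the rod.
Components: V_Px = −rω sinθ − a·ω_rod·sinφ = -0.16706 m/s;  V_Py = rω cosθ + a·ω_rod·cosφ = -0.26608 m/s.
|V_P| = √(V_Px² + V_Py²) = 0.31418 m/s.

0.314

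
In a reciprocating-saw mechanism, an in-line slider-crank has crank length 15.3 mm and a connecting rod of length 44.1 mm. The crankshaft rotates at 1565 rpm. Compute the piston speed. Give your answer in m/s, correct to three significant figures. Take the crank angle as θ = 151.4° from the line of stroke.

0.830

ω = 2π·1565/60 = 163.9 rad/s
For an in-line slider-crank, x = r cosθ + √(L² − r² sin²θ), so v = −rω sinθ·[1 + r cosθ/√(L² − r² sin²θ)].
With r = 0.0153 m, L = 0.0441 m, θ = 151.4°: √(L² − r² sin²θ) = 0.043488 m.
v = −0.0153·163.9·0.47869·[1 + 0.0153·-0.87798/0.043488] = -0.82953 m/s.
|v| = 0.82953 m/s.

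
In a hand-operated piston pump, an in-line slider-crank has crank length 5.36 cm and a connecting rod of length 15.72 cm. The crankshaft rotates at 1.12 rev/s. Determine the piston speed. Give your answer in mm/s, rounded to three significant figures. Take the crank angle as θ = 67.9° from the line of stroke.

ω = 2π·1.12 = 7.037 rad/s
For an in-line slider-crank, x = r cosθ + √(L² − r² sin²θ), so v = −rω sinθ·[1 + r cosθ/√(L² − r² sin²θ)].
With r = 0.0536 m, L = 0.1572 m, θ = 67.9°: √(L² − r² sin²θ) = 0.14915 m.
v = −0.0536·7.037·0.92653·[1 + 0.0536·0.37622/0.14915] = -0.39673 m/s.
|v| = 0.39673 m/s = 396.73 mm/s.

397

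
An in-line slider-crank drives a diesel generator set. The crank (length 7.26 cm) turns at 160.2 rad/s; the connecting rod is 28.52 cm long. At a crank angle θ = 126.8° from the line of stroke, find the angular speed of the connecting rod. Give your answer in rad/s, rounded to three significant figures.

ω = 160.2 rad/s
The rod makes angle φ with the slider axis where L sinφ = r sinθ; differentiating, L cosφ·φ̇ = r ω cosθ.
L cosφ = √(L² − r² sin²θ) = 0.27921 m.
|ω_rod| = r ω |cosθ| / √(L² − r² sin²θ) = 0.0726·160.2·0.59902/0.27921 = 24.952 rad/s.

25.0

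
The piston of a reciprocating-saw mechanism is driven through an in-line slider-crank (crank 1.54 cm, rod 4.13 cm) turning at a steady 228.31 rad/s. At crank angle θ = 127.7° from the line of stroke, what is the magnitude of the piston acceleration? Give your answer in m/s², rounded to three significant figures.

559

ω = 228.3 rad/s
x(θ) = r cosθ + √(L² − r² sin²θ); with ω constant, a = ω²·d²x/dθ².
d²x/dθ² = −r cosθ − r²(cos2θ)/√u − r⁴ sin²2θ/(4u^{3/2}),  u = L² − r² sin²θ = 0.00155722 m².
Substituting r = 0.0154 m, L = 0.0413 m, θ = 127.7°: d²x/dθ² = +0.010718 m.
a = ω²·d²x/dθ² = (228.3)²·(+0.010718) = +558.69 m/s²;  |a| = 558.69 m/s².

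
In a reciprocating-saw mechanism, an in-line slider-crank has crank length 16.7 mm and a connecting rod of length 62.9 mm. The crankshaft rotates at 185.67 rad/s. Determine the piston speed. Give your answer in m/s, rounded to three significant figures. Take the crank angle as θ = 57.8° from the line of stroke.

ω = 185.7 rad/s
For an in-line slider-crank, x = r cosθ + √(L² − r² sin²θ), so v = −rω sinθ·[1 + r cosθ/√(L² − r² sin²θ)].
With r = 0.0167 m, L = 0.0629 m, θ = 57.8°: √(L² − r² sin²θ) = 0.061292 m.
v = −0.0167·185.7·0.84619·[1 + 0.0167·0.53288/0.061292] = -3.0047 m/s.
|v| = 3.0047 m/s.

3.00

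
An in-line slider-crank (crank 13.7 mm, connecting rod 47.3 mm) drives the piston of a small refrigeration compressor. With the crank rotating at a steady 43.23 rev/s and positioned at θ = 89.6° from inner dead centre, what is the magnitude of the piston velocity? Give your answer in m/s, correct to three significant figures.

3.73

ω = 2π·43.2 = 271.6 rad/s
For an in-line slider-crank, x = r cosθ + √(L² − r² sin²θ), so v = −rω sinθ·[1 + r cosθ/√(L² − r² sin²θ)].
With r = 0.0137 m, L = 0.0473 m, θ = 89.6°: √(L² − r² sin²θ) = 0.045273 m.
v = −0.0137·271.6·0.99998·[1 + 0.0137·0.00698/0.045273] = -3.729 m/s.
|v| = 3.729 m/s.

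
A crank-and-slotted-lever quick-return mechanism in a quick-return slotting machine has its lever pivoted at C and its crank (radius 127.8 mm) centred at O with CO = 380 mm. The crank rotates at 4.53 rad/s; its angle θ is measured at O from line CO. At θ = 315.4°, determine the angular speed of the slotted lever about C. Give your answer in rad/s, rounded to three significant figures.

ω = 4.53 rad/s
Crank pin A relative to C: A = (d + r cosθ, r sinθ); lever angle φ = atan2(r sinθ, d + r cosθ).
Differentiating tanφ: φ̇ = rω(d cosθ + r)/(d² + r² + 2dr cosθ).
d² + r² + 2dr cosθ = |CA|² = 0.229891 m²;  d cosθ + r = +0.39837 m.
|ω_lever| = |0.1278·4.53·+0.39837| / 0.229891 = 1.0032 rad/s.

1.00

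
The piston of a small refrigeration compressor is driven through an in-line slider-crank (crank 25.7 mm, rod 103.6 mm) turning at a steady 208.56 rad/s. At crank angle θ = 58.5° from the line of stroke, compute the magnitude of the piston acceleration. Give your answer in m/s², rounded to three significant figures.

ω = 208.6 rad/s
x(θ) = r cosθ + √(L² − r² sin²θ); with ω constant, a = ω²·d²x/dθ².
d²x/dθ² = −r cosθ − r²(cos2θ)/√u − r⁴ sin²2θ/(4u^{3/2}),  u = L² − r² sin²θ = 0.0102528 m².
Substituting r = 0.0257 m, L = 0.1036 m, θ = 58.5°: d²x/dθ² = -0.01055 m.
a = ω²·d²x/dθ² = (208.6)²·(-0.01055) = -458.91 m/s²;  |a| = 458.91 m/s².

459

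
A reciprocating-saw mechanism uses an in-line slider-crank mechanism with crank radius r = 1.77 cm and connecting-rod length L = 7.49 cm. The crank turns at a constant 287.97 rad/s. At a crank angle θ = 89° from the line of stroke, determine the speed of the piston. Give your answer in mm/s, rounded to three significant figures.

ω = 288 rad/s
For an in-line slider-crank, x = r cosθ + √(L² − r² sin²θ), so v = −rω sinθ·[1 + r cosθ/√(L² − r² sin²θ)].
With r = 0.0177 m, L = 0.0749 m, θ = 89°: √(L² − r² sin²θ) = 0.072779 m.
v = −0.0177·288·0.99985·[1 + 0.0177·0.01745/0.072779] = -5.1179 m/s.
|v| = 5.1179 m/s = 5117.9 mm/s.

5120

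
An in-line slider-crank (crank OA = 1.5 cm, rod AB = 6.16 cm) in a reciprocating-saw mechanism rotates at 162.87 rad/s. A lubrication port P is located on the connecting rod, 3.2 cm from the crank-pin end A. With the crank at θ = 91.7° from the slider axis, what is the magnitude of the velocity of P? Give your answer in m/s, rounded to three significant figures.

ω = 162.9 rad/s.  Crank-pin speed |V_A| = rω = 2.443 m/s, perpendicular to OA.
Rod angle: sinφ = −(r/L) sinθ ⇒ φ = -14.087°; ω_rod = −rω cosθ/√(L²−r²sin²θ) = +1.213 rad/s.
V_P = V_A + ω_rod × AP, with AP = 0.032 m along the rod.
Components: V_Px = −rω sinθ − a·ω_rod·sinφ = -2.4325 m/s;  V_Py = rω cosθ + a·ω_rod·cosφ = -0.034826 m/s.
|V_P| = √(V_Px² + V_Py²) = 2.4328 m/s.

2.43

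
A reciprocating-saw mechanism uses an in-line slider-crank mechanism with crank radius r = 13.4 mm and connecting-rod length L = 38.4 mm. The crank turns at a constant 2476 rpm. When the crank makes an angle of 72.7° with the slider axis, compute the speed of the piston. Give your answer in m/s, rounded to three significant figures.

ω = 2π·2476/60 = 259.3 rad/s
For an in-line slider-crank, x = r cosθ + √(L² − r² sin²θ), so v = −rω sinθ·[1 + r cosθ/√(L² − r² sin²θ)].
With r = 0.0134 m, L = 0.0384 m, θ = 72.7°: √(L² − r² sin²θ) = 0.036206 m.
v = −0.0134·259.3·0.95476·[1 + 0.0134·0.29737/0.036206] = -3.6823 m/s.
|v| = 3.6823 m/s.

3.68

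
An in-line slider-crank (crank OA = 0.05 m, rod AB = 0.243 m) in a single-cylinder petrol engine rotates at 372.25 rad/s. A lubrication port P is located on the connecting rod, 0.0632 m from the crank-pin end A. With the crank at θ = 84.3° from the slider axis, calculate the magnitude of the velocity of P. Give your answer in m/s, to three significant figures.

18.7

ω = 372.2 rad/s.  Crank-pin speed |V_A| = rω = 18.613 m/s, perpendicular to OA.
Rod angle: sinφ = −(r/L) sinθ ⇒ φ = -11.815°; ω_rod = −rω cosθ/√(L²−r²sin²θ) = -7.772 rad/s.
V_P = V_A + ω_rod × AP, with AP = 0.0632 m along the rod.
Components: V_Px = −rω sinθ − a·ω_rod·sinφ = -18.621 m/s;  V_Py = rω cosθ + a·ω_rod·cosφ = +1.3678 m/s.
|V_P| = √(V_Px² + V_Py²) = 18.671 m/s.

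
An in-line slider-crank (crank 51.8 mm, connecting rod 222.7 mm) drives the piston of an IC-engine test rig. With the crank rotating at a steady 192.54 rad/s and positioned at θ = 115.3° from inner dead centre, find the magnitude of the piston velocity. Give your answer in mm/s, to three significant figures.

ω = 192.5 rad/s
For an in-line slider-crank, x = r cosθ + √(L² − r² sin²θ), so v = −rω sinθ·[1 + r cosθ/√(L² − r² sin²θ)].
With r = 0.0518 m, L = 0.2227 m, θ = 115.3°: √(L² − r² sin²θ) = 0.21772 m.
v = −0.0518·192.5·0.90408·[1 + 0.0518·-0.42736/0.21772] = -8.1001 m/s.
|v| = 8.1001 m/s = 8100.1 mm/s.

8100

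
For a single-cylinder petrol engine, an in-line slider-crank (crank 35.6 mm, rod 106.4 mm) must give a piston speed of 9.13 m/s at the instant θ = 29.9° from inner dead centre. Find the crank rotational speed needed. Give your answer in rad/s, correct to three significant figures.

398

For an in-line slider-crank, |v_piston| = rω|sinθ|·[1 + r cosθ/√(L² − r² sin²θ)].
With r = 0.0356 m, L = 0.1064 m, θ = 29.9°: the bracketed kinematic factor |dx/dθ| = 0.022967 m.
ω = v/|dx/dθ| = 9.13/0.022967 = 397.53 rad/s.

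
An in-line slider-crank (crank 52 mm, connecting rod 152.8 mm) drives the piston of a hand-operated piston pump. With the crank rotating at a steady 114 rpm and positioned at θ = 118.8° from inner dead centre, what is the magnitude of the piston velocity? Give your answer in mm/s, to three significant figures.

ω = 2π·114/60 = 11.94 rad/s
For an in-line slider-crank, x = r cosθ + √(L² − r² sin²θ), so v = −rω sinθ·[1 + r cosθ/√(L² − r² sin²θ)].
With r = 0.052 m, L = 0.1528 m, θ = 118.8°: √(L² − r² sin²θ) = 0.14585 m.
v = −0.052·11.94·0.87631·[1 + 0.052·-0.48175/0.14585] = -0.45055 m/s.
|v| = 0.45055 m/s = 450.55 mm/s.

451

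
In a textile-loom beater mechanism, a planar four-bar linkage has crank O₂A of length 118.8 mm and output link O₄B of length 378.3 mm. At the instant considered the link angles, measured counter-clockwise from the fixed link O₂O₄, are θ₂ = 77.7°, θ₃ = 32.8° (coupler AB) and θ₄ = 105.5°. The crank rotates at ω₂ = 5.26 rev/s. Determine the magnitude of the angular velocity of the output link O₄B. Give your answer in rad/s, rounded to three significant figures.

7.67

ω₂ = 33.05 rad/s (from 5.26 rev/s).
Differentiating the loop-closure r₂e^{iθ₂}+r₃e^{iθ₃}=r₁+r₄e^{iθ₄} gives r₂ω₂e^{iθ₂}+r₃ω₃e^{iθ₃}=r₄ω₄e^{iθ₄}.
Eliminating the other unknown: ω₄ = r₂ω₂ sin(θ₂−θ₃) / [r₄ sin(θ₄−θ₃)].
Numerator sine = +0.70587; denominator sine = +0.95476.
Result = 0.1188·33.05·(+0.70587) / (0.3783·(+0.95476)) = +7.6732 rad/s; magnitude 7.6732 rad/s.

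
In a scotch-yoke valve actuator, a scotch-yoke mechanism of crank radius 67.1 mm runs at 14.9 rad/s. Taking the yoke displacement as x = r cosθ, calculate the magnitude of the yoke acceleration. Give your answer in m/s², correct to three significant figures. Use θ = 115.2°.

6.34

ω = 14.9 rad/s
x = r cosθ ⇒ ẍ = −rω² cosθ (ω constant).
|a| = rω²|cosθ| = 0.0671·(14.9)²·|cos 115.2°| = 6.3428 m/s².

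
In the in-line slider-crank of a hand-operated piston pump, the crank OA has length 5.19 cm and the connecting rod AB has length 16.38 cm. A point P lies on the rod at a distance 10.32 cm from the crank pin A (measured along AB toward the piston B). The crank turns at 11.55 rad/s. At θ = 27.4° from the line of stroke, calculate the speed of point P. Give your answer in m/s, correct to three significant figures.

ω = 11.55 rad/s.  Crank-pin speed |V_A| = rω = 0.59945 m/s, perpendicular to OA.
Rod angle: sinφ = −(r/L) sinθ ⇒ φ = -8.384°; ω_rod = −rω cosθ/√(L²−r²sin²θ) = -3.2842 rad/s.
V_P = V_A + ω_rod × AP, with AP = 0.1032 m along the rod.
Components: V_Px = −rω sinθ − a·ω_rod·sinφ = -0.32528 m/s;  V_Py = rω cosθ + a·ω_rod·cosφ = +0.19689 m/s.
|V_P| = √(V_Px² + V_Py²) = 0.38023 m/s.

0.380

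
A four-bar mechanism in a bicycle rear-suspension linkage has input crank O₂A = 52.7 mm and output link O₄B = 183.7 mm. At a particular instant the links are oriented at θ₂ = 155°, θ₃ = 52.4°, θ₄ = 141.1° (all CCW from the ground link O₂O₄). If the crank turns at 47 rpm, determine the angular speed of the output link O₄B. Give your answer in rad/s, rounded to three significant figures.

1.38

ω₂ = 4.922 rad/s (from 47 rpm).
Differentiating the loop-closure r₂e^{iθ₂}+r₃e^{iθ₃}=r₁+r₄e^{iθ₄} gives r₂ω₂e^{iθ₂}+r₃ω₃e^{iθ₃}=r₄ω₄e^{iθ₄}.
Eliminating the other unknown: ω₄ = r₂ω₂ sin(θ₂−θ₃) / [r₄ sin(θ₄−θ₃)].
Numerator sine = +0.97592; denominator sine = +0.99974.
Result = 0.0527·4.922·(+0.97592) / (0.1837·(+0.99974)) = +1.3783 rad/s; magnitude 1.3783 rad/s.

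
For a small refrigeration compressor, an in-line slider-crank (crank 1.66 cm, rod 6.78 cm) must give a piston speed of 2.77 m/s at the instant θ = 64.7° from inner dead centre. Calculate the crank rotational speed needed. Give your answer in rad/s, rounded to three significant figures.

167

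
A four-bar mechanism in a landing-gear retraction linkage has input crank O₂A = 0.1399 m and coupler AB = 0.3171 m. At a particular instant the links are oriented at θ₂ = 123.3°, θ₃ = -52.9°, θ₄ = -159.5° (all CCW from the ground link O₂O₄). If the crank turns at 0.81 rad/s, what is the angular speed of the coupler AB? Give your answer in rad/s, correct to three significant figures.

0.364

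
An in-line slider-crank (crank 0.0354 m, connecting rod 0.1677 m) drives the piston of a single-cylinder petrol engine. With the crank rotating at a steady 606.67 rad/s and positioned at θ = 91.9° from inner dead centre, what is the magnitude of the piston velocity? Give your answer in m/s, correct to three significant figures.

21.3

ω = 606.7 rad/s
For an in-line slider-crank, x = r cosθ + √(L² − r² sin²θ), so v = −rω sinθ·[1 + r cosθ/√(L² − r² sin²θ)].
With r = 0.0354 m, L = 0.1677 m, θ = 91.9°: √(L² − r² sin²θ) = 0.16393 m.
v = −0.0354·606.7·0.99945·[1 + 0.0354·-0.03316/0.16393] = -21.311 m/s.
|v| = 21.311 m/s.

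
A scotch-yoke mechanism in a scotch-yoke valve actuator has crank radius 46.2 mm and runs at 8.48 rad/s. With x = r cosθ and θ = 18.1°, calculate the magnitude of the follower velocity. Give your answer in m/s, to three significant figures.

ω = 8.48 rad/s
x = r cosθ ⇒ ẋ = −rω sinθ.
|v| = rω|sinθ| = 0.0462·8.48·|sin 18.1°| = 0.12172 m/s.

0.122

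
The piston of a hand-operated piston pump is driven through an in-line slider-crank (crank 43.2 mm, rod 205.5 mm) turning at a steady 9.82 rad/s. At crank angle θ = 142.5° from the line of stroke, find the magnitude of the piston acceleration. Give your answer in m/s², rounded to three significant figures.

ω = 9.82 rad/s
x(θ) = r cosθ + √(L² − r² sin²θ); with ω constant, a = ω²·d²x/dθ².
d²x/dθ² = −r cosθ − r²(cos2θ)/√u − r⁴ sin²2θ/(4u^{3/2}),  u = L² − r² sin²θ = 0.0415386 m².
Substituting r = 0.0432 m, L = 0.2055 m, θ = 142.5°: d²x/dθ² = +0.031807 m.
a = ω²·d²x/dθ² = (9.82)²·(+0.031807) = +3.0672 m/s²;  |a| = 3.0672 m/s².

3.07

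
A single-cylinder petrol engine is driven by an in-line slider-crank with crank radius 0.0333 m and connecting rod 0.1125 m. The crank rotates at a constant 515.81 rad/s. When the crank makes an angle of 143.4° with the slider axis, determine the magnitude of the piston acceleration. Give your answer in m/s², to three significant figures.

ω = 515.8 rad/s
x(θ) = r cosθ + √(L² − r² sin²θ); with ω constant, a = ω²·d²x/dθ².
d²x/dθ² = −r cosθ − r²(cos2θ)/√u − r⁴ sin²2θ/(4u^{3/2}),  u = L² − r² sin²θ = 0.0122621 m².
Substituting r = 0.0333 m, L = 0.1125 m, θ = 143.4°: d²x/dθ² = +0.023632 m.
a = ω²·d²x/dθ² = (515.8)²·(+0.023632) = +6287.5 m/s²;  |a| = 6287.5 m/s².

6290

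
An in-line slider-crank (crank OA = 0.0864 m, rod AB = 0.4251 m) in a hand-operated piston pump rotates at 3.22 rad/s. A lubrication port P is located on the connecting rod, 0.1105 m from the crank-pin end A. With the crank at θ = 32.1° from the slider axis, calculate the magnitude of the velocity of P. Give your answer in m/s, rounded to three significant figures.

ω = 3.22 rad/s.  Crank-pin speed |V_A| = rω = 0.27821 m/s, perpendicular to OA.
Rod angle: sinφ = −(r/L) sinθ ⇒ φ = -6.200°; ω_rod = −rω cosθ/√(L²−r²sin²θ) = -0.55766 rad/s.
V_P = V_A + ω_rod × AP, with AP = 0.1105 m along the rod.
Components: V_Px = −rω sinθ − a·ω_rod·sinφ = -0.15449 m/s;  V_Py = rω cosθ + a·ω_rod·cosφ = +0.17441 m/s.
|V_P| = √(V_Px² + V_Py²) = 0.233 m/s.

0.233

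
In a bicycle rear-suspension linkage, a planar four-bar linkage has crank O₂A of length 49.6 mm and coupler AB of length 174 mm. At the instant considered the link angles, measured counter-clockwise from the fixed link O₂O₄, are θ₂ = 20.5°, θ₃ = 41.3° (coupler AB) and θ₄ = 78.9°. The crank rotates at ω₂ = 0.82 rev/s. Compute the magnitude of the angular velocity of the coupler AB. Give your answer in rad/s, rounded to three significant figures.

2.05

ω₂ = 5.152 rad/s (from 0.82 rev/s).
Differentiating the loop-closure r₂e^{iθ₂}+r₃e^{iθ₃}=r₁+r₄e^{iθ₄} gives r₂ω₂e^{iθ₂}+r₃ω₃e^{iθ₃}=r₄ω₄e^{iθ₄}.
Eliminating the other unknown: ω₃ = r₂ω₂ sin(θ₄−θ₂) / [r₃ sin(θ₃−θ₄)].
Numerator sine = +0.85173; denominator sine = -0.61015.
Result = 0.0496·5.152·(+0.85173) / (0.174·(-0.61015)) = -2.0502 rad/s; magnitude 2.0502 rad/s.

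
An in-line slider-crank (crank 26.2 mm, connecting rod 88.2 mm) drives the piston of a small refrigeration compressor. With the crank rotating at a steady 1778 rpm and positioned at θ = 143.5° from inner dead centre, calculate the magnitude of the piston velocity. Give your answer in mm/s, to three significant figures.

2200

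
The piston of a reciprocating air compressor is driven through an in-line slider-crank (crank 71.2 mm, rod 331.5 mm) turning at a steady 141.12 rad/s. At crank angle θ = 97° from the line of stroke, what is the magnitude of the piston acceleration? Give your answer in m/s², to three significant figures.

475

ω = 141.1 rad/s
x(θ) = r cosθ + √(L² − r² sin²θ); with ω constant, a = ω²·d²x/dθ².
d²x/dθ² = −r cosθ − r²(cos2θ)/√u − r⁴ sin²2θ/(4u^{3/2}),  u = L² − r² sin²θ = 0.104898 m².
Substituting r = 0.0712 m, L = 0.3315 m, θ = 97°: d²x/dθ² = +0.023853 m.
a = ω²·d²x/dθ² = (141.1)²·(+0.023853) = +475.04 m/s²;  |a| = 475.04 m/s².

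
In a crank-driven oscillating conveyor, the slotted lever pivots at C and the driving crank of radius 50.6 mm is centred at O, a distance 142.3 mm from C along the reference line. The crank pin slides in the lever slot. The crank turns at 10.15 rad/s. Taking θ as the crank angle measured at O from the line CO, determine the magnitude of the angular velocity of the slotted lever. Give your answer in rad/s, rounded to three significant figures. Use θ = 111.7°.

ω = 10.15 rad/s
Crank pin A relative to C: A = (d + r cosθ, r sinθ); lever angle φ = atan2(r sinθ, d + r cosθ).
Differentiating tanφ: φ̇ = rω(d cosθ + r)/(d² + r² + 2dr cosθ).
d² + r² + 2dr cosθ = |CA|² = 0.017485 m²;  d cosθ + r = -0.002015 m.
|ω_lever| = |0.0506·10.15·-0.002015| / 0.017485 = 0.059186 rad/s.

0.0592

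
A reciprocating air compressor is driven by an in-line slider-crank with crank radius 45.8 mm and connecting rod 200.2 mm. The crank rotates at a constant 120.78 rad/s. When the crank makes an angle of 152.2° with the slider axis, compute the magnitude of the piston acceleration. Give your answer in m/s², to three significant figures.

503

ω = 120.8 rad/s
x(θ) = r cosθ + √(L² − r² sin²θ); with ω constant, a = ω²·d²x/dθ².
d²x/dθ² = −r cosθ − r²(cos2θ)/√u − r⁴ sin²2θ/(4u^{3/2}),  u = L² − r² sin²θ = 0.0396238 m².
Substituting r = 0.0458 m, L = 0.2002 m, θ = 152.2°: d²x/dθ² = +0.034465 m.
a = ω²·d²x/dθ² = (120.8)²·(+0.034465) = +502.77 m/s²;  |a| = 502.77 m/s².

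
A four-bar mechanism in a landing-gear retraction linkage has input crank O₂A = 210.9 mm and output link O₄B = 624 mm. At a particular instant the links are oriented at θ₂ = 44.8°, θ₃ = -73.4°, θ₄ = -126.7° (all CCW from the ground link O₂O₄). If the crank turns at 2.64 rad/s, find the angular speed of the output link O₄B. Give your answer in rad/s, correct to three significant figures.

ω₂ = 2.64 rad/s
Differentiating the loop-closure r₂e^{iθ₂}+r₃e^{iθ₃}=r₁+r₄e^{iθ₄} gives r₂ω₂e^{iθ₂}+r₃ω₃e^{iθ₃}=r₄ω₄e^{iθ₄}.
Eliminating the other unknown: ω₄ = r₂ω₂ sin(θ₂−θ₃) / [r₄ sin(θ₄−θ₃)].
Numerator sine = +0.88130; denominator sine = -0.80178.
Result = 0.2109·2.64·(+0.88130) / (0.624·(-0.80178)) = -0.98077 rad/s; magnitude 0.98077 rad/s.

0.981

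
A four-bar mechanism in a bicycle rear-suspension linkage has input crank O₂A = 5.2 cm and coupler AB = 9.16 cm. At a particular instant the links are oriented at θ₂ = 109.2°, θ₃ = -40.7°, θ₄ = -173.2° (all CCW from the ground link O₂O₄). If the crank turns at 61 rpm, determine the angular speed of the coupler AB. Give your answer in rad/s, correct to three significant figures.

4.80

ω₂ = 6.388 rad/s (from 61 rpm).
Differentiating the loop-closure r₂e^{iθ₂}+r₃e^{iθ₃}=r₁+r₄e^{iθ₄} gives r₂ω₂e^{iθ₂}+r₃ω₃e^{iθ₃}=r₄ω₄e^{iθ₄}.
Eliminating the other unknown: ω₃ = r₂ω₂ sin(θ₄−θ₂) / [r₃ sin(θ₃−θ₄)].
Numerator sine = +0.97667; denominator sine = +0.73728.
Result = 0.052·6.388·(+0.97667) / (0.0916·(+0.73728)) = +4.8038 rad/s; magnitude 4.8038 rad/s.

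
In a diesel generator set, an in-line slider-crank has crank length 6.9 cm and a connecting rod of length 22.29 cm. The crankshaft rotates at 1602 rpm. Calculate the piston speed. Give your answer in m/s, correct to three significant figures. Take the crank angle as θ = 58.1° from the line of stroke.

11.5

ω = 2π·1602/60 = 167.8 rad/s
For an in-line slider-crank, x = r cosθ + √(L² − r² sin²θ), so v = −rω sinθ·[1 + r cosθ/√(L² − r² sin²θ)].
With r = 0.069 m, L = 0.2229 m, θ = 58.1°: √(L² − r² sin²θ) = 0.21506 m.
v = −0.069·167.8·0.84897·[1 + 0.069·0.52844/0.21506] = -11.493 m/s.
|v| = 11.493 m/s.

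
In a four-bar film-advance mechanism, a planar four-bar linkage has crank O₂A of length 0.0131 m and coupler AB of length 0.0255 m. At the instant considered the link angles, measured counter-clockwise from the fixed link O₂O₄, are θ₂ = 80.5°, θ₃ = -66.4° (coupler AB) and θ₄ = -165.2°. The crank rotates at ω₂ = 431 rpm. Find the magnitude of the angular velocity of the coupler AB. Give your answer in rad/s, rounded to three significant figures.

21.4

ω₂ = 45.13 rad/s (from 431 rpm).
Differentiating the loop-closure r₂e^{iθ₂}+r₃e^{iθ₃}=r₁+r₄e^{iθ₄} gives r₂ω₂e^{iθ₂}+r₃ω₃e^{iθ₃}=r₄ω₄e^{iθ₄}.
Eliminating the other unknown: ω₃ = r₂ω₂ sin(θ₄−θ₂) / [r₃ sin(θ₃−θ₄)].
Numerator sine = +0.91140; denominator sine = +0.98823.
Result = 0.0131·45.13·(+0.91140) / (0.0255·(+0.98823)) = +21.384 rad/s; magnitude 21.384 rad/s.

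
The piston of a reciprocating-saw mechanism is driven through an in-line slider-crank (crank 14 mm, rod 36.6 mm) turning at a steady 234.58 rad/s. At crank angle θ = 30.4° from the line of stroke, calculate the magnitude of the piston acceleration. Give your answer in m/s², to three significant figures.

820

ω = 234.6 rad/s
x(θ) = r cosθ + √(L² − r² sin²θ); with ω constant, a = ω²·d²x/dθ².
d²x/dθ² = −r cosθ − r²(cos2θ)/√u − r⁴ sin²2θ/(4u^{3/2}),  u = L² − r² sin²θ = 0.00128937 m².
Substituting r = 0.014 m, L = 0.0366 m, θ = 30.4°: d²x/dθ² = -0.014896 m.
a = ω²·d²x/dθ² = (234.6)²·(-0.014896) = -819.7 m/s²;  |a| = 819.7 m/s².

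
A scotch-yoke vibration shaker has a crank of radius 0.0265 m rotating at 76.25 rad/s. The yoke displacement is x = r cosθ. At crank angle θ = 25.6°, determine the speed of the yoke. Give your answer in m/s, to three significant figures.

ω = 76.25 rad/s
x = r cosθ ⇒ ẋ = −rω sinθ.
|v| = rω|sinθ| = 0.0265·76.25·|sin 25.6°| = 0.87308 m/s.

0.873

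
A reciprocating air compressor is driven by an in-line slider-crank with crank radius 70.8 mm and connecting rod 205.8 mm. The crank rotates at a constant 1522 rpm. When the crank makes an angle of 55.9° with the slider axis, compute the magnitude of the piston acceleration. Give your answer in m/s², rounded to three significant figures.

787

ω = 2π·1522/60 = 159.4 rad/s
x(θ) = r cosθ + √(L² − r² sin²θ); with ω constant, a = ω²·d²x/dθ².
d²x/dθ² = −r cosθ − r²(cos2θ)/√u − r⁴ sin²2θ/(4u^{3/2}),  u = L² − r² sin²θ = 0.0389166 m².
Substituting r = 0.0708 m, L = 0.2058 m, θ = 55.9°: d²x/dθ² = -0.030962 m.
a = ω²·d²x/dθ² = (159.4)²·(-0.030962) = -786.54 m/s²;  |a| = 786.54 m/s².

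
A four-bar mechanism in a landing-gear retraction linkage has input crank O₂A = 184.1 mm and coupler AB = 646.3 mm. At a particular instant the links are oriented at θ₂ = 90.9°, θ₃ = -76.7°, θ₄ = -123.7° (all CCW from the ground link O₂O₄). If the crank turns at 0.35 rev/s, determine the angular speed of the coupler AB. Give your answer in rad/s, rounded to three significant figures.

ω₂ = 2.199 rad/s (from 0.35 rev/s).
Differentiating the loop-closure r₂e^{iθ₂}+r₃e^{iθ₃}=r₁+r₄e^{iθ₄} gives r₂ω₂e^{iθ₂}+r₃ω₃e^{iθ₃}=r₄ω₄e^{iθ₄}.
Eliminating the other unknown: ω₃ = r₂ω₂ sin(θ₄−θ₂) / [r₃ sin(θ₃−θ₄)].
Numerator sine = +0.56784; denominator sine = +0.73135.
Result = 0.1841·2.199·(+0.56784) / (0.6463·(+0.73135)) = +0.48637 rad/s; magnitude 0.48637 rad/s.

0.486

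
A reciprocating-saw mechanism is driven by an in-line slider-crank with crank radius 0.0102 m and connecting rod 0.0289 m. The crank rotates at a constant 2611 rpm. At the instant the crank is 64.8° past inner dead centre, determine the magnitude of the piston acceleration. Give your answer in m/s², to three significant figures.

149

ω = 2π·2611/60 = 273.4 rad/s
x(θ) = r cosθ + √(L² − r² sin²θ); with ω constant, a = ω²·d²x/dθ².
d²x/dθ² = −r cosθ − r²(cos2θ)/√u − r⁴ sin²2θ/(4u^{3/2}),  u = L² − r² sin²θ = 0.000750031 m².
Substituting r = 0.0102 m, L = 0.0289 m, θ = 64.8°: d²x/dθ² = -0.0019996 m.
a = ω²·d²x/dθ² = (273.4)²·(-0.0019996) = -149.49 m/s²;  |a| = 149.49 m/s².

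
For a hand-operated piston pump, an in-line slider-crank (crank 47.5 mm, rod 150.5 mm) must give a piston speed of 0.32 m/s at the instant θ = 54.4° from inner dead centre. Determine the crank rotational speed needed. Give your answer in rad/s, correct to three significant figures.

6.96

For an in-line slider-crank, |v_piston| = rω|sinθ|·[1 + r cosθ/√(L² − r² sin²θ)].
With r = 0.0475 m, L = 0.1505 m, θ = 54.4°: the bracketed kinematic factor |dx/dθ| = 0.045964 m.
ω = v/|dx/dθ| = 0.32/0.045964 = 6.962 rad/s.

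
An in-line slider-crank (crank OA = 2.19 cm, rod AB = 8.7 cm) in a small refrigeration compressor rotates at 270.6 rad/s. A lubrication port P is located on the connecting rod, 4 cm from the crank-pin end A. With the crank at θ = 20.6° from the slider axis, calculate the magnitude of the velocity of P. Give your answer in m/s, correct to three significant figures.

ω = 270.6 rad/s.  Crank-pin speed |V_A| = rω = 5.9261 m/s, perpendicular to OA.
Rod angle: sinφ = −(r/L) sinθ ⇒ φ = -5.081°; ω_rod = −rω cosθ/√(L²−r²sin²θ) = -64.013 rad/s.
V_P = V_A + ω_rod × AP, with AP = 0.04 m along the rod.
Components: V_Px = −rω sinθ − a·ω_rod·sinφ = -2.3118 m/s;  V_Py = rω cosθ + a·ω_rod·cosφ = +2.9968 m/s.
|V_P| = √(V_Px² + V_Py²) = 3.7849 m/s.

3.78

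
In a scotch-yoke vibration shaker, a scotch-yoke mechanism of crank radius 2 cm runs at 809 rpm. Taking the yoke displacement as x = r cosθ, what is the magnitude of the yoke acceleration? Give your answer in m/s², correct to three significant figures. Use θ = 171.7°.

142

ω = 84.72 rad/s (from 809 rpm).
x = r cosθ ⇒ ẍ = −rω² cosθ (ω constant).
|a| = rω²|cosθ| = 0.02·(84.72)²·|cos 171.7°| = 142.04 m/s².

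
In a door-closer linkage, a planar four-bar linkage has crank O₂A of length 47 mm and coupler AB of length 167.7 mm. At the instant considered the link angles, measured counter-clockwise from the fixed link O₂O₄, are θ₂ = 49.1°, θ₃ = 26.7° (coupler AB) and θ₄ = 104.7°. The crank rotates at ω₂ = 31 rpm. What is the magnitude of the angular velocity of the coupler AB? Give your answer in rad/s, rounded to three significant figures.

0.767

ω₂ = 3.246 rad/s (from 31 rpm).
Differentiating the loop-closure r₂e^{iθ₂}+r₃e^{iθ₃}=r₁+r₄e^{iθ₄} gives r₂ω₂e^{iθ₂}+r₃ω₃e^{iθ₃}=r₄ω₄e^{iθ₄}.
Eliminating the other unknown: ω₃ = r₂ω₂ sin(θ₄−θ₂) / [r₃ sin(θ₃−θ₄)].
Numerator sine = +0.82511; denominator sine = -0.97815.
Result = 0.047·3.246·(+0.82511) / (0.1677·(-0.97815)) = -0.76748 rad/s; magnitude 0.76748 rad/s.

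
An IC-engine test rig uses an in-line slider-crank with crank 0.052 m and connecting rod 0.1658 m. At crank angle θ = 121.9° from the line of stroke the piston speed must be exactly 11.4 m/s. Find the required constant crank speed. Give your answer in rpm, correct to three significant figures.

For an in-line slider-crank, |v_piston| = rω|sinθ|·[1 + r cosθ/√(L² − r² sin²θ)].
With r = 0.052 m, L = 0.1658 m, θ = 121.9°: the bracketed kinematic factor |dx/dθ| = 0.036556 m.
ω = v/|dx/dθ| = 11.4/0.036556 = 311.85 rad/s.
N = 60ω/(2π) = 2978 rpm.

2980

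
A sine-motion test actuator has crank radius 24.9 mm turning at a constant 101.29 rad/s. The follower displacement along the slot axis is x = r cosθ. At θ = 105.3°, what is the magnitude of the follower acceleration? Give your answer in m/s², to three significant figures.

67.4

ω = 101.3 rad/s
x = r cosθ ⇒ ẍ = −rω² cosθ (ω constant).
|a| = rω²|cosθ| = 0.0249·(101.3)²·|cos 105.3°| = 67.41 m/s².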